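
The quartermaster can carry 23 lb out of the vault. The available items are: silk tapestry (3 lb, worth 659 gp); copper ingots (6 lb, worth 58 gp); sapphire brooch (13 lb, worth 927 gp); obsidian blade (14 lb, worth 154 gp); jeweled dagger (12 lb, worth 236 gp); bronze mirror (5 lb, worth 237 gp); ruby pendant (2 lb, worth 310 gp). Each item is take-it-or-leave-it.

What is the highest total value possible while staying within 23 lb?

2133

Ranking by ratio (value/lb): silk tapestry 219.67, ruby pendant 155.00, sapphire brooch 71.31, bronze mirror 47.40.
The ratio ordering already packs tightly: silk tapestry + sapphire brooch + bronze mirror + ruby pendant, 23 lb, 2133.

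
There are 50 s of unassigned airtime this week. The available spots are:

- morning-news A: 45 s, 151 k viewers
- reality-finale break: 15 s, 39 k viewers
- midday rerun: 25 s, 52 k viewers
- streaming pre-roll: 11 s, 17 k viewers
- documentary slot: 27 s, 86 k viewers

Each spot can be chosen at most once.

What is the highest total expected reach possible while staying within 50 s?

151

By expected reach per s: morning-news A 3.36, documentary slot 3.19, reality-finale break 2.60, midday rerun 2.08 lead.
Best packing: morning-news A — 45 s, 151 total.
The closest alternative, reality-finale break + documentary slot, reaches only 125.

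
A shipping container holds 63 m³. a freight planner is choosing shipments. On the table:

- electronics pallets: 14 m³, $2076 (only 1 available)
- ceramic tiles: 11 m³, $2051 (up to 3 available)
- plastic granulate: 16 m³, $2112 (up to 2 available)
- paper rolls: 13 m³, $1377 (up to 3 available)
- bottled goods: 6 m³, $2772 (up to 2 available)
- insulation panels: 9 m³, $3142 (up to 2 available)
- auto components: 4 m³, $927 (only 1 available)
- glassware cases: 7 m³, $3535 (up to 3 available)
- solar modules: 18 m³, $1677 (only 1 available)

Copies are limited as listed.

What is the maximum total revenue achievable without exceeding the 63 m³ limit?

The ratio heuristic lands on 2×bottled goods + 2×insulation panels + auto components + 3×glassware cases (23360) but leaves 8 m³ idle.
Replace auto components with ceramic tiles: the trade gains 1124 net, giving 24484 at 62 m³.

24484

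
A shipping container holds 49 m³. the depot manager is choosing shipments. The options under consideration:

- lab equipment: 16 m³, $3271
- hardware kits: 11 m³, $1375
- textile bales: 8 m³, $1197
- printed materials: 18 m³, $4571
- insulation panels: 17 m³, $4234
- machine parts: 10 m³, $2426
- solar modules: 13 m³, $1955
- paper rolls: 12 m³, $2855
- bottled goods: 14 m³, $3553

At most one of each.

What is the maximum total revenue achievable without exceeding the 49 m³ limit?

Printed materials + insulation panels + bottled goods uses 49 of the 49 m³ and totals 12358.
Next best is printed materials + insulation panels + paper rolls at 11660 (47 m³) — short by 698.

12358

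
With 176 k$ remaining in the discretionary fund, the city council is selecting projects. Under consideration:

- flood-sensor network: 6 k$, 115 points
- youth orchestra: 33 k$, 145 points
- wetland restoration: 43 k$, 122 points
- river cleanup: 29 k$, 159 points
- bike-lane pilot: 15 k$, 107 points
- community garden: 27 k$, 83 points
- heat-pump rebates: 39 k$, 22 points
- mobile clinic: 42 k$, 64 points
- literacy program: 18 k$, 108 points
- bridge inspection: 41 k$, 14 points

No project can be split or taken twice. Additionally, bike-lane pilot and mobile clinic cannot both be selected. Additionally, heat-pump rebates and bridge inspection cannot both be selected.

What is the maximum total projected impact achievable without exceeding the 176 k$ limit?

839

Best packing: flood-sensor network + youth orchestra + wetland restoration + river cleanup + bike-lane pilot + community garden + literacy program — 171 k$, 839 total.
Next best is flood-sensor network + youth orchestra + wetland restoration + river cleanup + bike-lane pilot + literacy program at 756 (144 k$) — short by 83.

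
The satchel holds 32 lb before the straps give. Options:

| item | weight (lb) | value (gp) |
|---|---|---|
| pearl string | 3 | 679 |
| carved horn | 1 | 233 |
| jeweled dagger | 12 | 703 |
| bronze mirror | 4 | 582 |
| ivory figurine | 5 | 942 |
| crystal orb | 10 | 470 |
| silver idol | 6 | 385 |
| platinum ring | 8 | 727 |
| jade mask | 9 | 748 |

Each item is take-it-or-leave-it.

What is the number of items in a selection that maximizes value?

6

Best achievable value is 3911.
One optimal bundle: pearl string + carved horn + bronze mirror + ivory figurine + platinum ring + jade mask (30 lb).
Any selection reaching 3911 contains exactly 6 items.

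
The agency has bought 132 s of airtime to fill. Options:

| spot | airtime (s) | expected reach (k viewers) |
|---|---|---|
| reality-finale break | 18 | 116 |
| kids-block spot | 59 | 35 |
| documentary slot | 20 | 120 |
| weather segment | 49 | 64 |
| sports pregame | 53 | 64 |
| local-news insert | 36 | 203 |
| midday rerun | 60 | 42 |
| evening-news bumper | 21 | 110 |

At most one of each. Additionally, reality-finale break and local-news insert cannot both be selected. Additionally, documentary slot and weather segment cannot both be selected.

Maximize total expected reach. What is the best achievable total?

Documentary slot + sports pregame + local-news insert + evening-news bumper uses 130 of the 132 s and totals 497.
Every other selection either busts 132 s or breaks a pairing rule or fails to beat 497.

497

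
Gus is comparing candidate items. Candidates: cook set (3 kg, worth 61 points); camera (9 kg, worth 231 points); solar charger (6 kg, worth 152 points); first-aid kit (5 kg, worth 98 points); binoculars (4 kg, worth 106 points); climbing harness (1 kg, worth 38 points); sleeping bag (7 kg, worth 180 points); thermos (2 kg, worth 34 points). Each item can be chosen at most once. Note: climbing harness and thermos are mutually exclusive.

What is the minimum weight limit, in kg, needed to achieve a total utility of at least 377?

15

Need the lightest bundle worth ≥ 377.
Taking camera + solar charger gives 383 (≥ 377) for 15 kg.
No combination under 15 kg hits 377.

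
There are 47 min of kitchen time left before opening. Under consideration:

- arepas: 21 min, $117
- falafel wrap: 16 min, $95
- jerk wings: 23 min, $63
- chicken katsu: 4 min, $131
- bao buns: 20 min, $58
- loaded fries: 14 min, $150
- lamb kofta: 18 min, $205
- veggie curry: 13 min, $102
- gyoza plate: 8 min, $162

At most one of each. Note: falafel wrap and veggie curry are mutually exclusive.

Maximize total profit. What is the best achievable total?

648

By profit per min: chicken katsu 32.75, gyoza plate 20.25, lamb kofta 11.39 lead.
Taking chicken katsu + loaded fries + lamb kofta + gyoza plate: 44 min used, 648 in profit.
Nothing else feasible within 47 min beats 648.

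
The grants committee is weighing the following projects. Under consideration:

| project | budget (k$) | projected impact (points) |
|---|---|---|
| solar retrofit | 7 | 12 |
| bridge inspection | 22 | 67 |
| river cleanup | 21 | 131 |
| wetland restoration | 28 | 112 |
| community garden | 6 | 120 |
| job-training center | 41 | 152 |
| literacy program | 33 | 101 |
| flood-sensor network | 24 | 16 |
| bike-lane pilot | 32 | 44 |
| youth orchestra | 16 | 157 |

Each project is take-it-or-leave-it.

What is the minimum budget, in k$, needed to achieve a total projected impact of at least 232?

22

Look for the lowest-budget combination reaching 232.
Taking community garden + youth orchestra gives 277 (≥ 232) for 22 k$.
No combination under 22 k$ hits 232.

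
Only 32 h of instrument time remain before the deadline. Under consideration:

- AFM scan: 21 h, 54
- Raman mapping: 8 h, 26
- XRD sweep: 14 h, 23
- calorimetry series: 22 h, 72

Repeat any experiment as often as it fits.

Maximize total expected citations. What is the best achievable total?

104

Taking the top-ratio experiments first gives Raman mapping + calorimetry series for 98 (30 h).
Replace calorimetry series with 3×Raman mapping: the trade gains 6 net, giving 104 at 32 h.
No other feasible combination exceeds 104.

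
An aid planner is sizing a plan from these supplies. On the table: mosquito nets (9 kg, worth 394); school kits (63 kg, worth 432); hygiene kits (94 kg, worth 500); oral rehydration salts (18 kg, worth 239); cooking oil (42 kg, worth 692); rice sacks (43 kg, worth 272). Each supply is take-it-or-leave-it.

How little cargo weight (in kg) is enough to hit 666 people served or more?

Need the lightest bundle worth ≥ 666.
cooking oil: 692 people served at 42 kg.
Any bundle with less than 42 kg falls short of 666.

42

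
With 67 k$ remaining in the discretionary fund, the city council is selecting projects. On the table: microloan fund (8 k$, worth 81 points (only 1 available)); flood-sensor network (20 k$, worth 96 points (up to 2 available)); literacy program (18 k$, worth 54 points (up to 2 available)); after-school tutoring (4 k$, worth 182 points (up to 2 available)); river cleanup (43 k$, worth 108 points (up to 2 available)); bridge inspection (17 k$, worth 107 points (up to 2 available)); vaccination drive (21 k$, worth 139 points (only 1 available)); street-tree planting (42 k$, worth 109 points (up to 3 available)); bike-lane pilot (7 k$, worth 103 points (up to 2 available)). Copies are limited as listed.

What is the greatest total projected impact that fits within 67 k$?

865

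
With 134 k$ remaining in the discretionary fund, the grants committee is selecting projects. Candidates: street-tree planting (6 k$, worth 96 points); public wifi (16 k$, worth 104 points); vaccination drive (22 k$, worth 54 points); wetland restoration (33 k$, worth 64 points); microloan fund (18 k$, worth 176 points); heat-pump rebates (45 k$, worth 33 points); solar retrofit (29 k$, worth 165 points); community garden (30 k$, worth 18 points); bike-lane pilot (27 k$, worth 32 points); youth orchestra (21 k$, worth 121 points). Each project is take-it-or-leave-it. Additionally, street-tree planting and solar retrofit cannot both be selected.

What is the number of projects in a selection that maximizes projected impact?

6

Optimal total is 652.
public wifi + vaccination drive + microloan fund + solar retrofit + bike-lane pilot + youth orchestra hits 652 at 133 k$.
Every optimal selection uses 6 projects.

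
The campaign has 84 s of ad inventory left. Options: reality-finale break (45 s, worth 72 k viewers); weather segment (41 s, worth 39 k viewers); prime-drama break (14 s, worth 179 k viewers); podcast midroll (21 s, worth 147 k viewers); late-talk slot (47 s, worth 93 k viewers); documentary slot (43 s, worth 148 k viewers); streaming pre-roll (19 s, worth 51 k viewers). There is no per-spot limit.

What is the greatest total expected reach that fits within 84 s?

1074

Ranking by ratio (expected reach/s): prime-drama break 12.79, podcast midroll 7.00, documentary slot 3.44.
Best packing: 6×prime-drama break — 84 s, 1074 total.
That's the maximum — no swap from here does better than 1074.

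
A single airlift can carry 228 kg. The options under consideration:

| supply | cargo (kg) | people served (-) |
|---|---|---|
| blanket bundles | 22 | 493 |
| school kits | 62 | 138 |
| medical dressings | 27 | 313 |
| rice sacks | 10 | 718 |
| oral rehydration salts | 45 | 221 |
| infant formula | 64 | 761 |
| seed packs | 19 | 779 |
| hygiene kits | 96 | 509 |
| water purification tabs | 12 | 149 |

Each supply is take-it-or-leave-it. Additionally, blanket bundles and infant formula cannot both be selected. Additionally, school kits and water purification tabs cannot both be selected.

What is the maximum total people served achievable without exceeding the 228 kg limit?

Density check — rice sacks 71.80, seed packs 41.00, blanket bundles 22.41 are the best per kg.
Taking medical dressings + rice sacks + infant formula + seed packs + hygiene kits + water purification tabs: 228 kg used, 3229 in people served.
An exhaustive check of the 512 subsets confirms 3229.

3229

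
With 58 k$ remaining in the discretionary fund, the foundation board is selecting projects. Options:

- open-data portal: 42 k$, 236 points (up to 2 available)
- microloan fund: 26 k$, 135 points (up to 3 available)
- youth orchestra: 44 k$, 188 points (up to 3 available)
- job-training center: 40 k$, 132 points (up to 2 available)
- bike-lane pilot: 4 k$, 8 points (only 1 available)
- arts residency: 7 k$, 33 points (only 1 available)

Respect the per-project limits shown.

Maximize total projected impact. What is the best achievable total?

The ratio heuristic lands on open-data portal + bike-lane pilot + arts residency (277) but leaves 5 k$ idle.
Dropping open-data portal and arts residency frees 49 k$; slotting in 2×microloan fund (52 k$) lifts the total to 278 at 56 k$.
Every other selection either busts 58 k$ or exceeds an availability limit or fails to beat 278.

278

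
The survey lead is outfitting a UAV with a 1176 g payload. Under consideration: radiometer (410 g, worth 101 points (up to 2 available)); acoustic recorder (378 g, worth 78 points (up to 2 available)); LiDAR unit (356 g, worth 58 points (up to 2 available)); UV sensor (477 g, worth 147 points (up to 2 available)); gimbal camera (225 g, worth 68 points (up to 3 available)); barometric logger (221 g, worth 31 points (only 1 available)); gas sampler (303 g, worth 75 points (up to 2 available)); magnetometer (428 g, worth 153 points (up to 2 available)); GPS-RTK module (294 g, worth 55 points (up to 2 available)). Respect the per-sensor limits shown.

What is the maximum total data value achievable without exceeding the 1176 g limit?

Ranking by ratio (data value/g): magnetometer 0.36, UV sensor 0.31, gimbal camera 0.30, gas sampler 0.25.
Filling by ratio: gimbal camera + 2×magnetometer for 374, with 95 g left unused.
Dropping gimbal camera frees 225 g; slotting in gas sampler (303 g) lifts the total to 381 at 1159 g.

381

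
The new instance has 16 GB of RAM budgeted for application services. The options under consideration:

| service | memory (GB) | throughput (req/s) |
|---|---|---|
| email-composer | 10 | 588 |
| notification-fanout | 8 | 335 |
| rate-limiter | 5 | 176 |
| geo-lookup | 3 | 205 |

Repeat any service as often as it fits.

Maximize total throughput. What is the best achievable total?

1025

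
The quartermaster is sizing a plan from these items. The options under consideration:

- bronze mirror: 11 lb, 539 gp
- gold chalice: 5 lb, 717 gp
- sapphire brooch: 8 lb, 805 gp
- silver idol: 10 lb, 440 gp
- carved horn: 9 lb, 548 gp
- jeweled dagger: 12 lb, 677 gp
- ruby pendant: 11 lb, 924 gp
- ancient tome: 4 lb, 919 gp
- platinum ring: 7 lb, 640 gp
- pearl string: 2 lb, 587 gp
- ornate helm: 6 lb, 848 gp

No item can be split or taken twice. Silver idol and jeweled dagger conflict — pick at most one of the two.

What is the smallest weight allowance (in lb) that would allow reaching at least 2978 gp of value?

17

Minimise lb subject to total value ≥ 2978.
Taking gold chalice + ancient tome + pearl string + ornate helm gives 3071 (≥ 2978) for 17 lb.
Any bundle with less than 17 lb falls short of 2978.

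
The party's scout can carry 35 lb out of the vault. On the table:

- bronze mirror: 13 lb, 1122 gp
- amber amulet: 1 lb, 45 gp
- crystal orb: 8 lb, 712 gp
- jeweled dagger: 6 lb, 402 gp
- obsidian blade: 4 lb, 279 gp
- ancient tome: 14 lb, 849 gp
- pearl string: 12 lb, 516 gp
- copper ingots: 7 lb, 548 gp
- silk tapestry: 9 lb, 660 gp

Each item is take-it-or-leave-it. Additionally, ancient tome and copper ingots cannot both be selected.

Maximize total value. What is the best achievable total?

2829

A density-first pass picks bronze mirror + amber amulet + crystal orb + obsidian blade + copper ingots — 2706 at 33 lb.
Dropping obsidian blade frees 4 lb; slotting in jeweled dagger (6 lb) lifts the total to 2829 at 35 lb.
That's the maximum — no feasible swap from here does better than 2829.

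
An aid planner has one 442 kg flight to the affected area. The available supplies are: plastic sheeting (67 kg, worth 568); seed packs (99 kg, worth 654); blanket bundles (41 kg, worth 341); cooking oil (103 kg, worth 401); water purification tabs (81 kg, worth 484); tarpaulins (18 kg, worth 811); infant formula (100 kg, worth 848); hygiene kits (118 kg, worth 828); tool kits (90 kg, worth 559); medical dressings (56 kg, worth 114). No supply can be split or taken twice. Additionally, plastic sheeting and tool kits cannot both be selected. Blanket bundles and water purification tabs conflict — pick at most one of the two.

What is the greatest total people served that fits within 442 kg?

3709

Best packing: plastic sheeting + seed packs + tarpaulins + infant formula + hygiene kits — 402 kg, 3709 total.
An exhaustive check of the 1024 subsets confirms 3709.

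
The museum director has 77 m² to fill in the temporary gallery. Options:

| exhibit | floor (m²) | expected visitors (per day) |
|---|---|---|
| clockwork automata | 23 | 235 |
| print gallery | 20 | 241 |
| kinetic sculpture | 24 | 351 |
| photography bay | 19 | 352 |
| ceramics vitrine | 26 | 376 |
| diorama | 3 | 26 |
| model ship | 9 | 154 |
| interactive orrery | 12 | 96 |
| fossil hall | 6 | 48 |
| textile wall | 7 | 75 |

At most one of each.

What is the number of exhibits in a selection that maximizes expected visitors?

Best achievable expected visitors is 1154.
For example kinetic sculpture + photography bay + ceramics vitrine + textile wall achieves it, using 76 m².
Any selection reaching 1154 contains exactly 4 exhibits.

4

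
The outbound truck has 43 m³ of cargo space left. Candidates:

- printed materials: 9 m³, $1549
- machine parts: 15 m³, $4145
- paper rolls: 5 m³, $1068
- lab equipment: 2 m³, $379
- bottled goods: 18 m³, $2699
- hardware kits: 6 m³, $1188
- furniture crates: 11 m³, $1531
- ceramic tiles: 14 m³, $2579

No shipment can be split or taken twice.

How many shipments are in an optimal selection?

5

The maximum revenue within 43 m³ is 9359.
machine parts + paper rolls + lab equipment + hardware kits + ceramic tiles hits 9359 at 42 m³.
Every optimal selection uses 5 shipments.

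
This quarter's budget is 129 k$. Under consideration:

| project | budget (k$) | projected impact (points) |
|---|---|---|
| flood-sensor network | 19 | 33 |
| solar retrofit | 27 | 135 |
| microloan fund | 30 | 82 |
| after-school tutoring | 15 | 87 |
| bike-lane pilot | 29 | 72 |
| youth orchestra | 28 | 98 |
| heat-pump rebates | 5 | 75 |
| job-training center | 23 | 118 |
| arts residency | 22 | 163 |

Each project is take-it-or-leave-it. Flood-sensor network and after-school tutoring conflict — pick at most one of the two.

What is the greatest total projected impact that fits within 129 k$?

The ratio ordering already packs tightly: solar retrofit + after-school tutoring + youth orchestra + heat-pump rebates + job-training center + arts residency, 120 k$, 676.
The closest alternative, solar retrofit + microloan fund + after-school tutoring + heat-pump rebates + job-training center + arts residency, reaches only 660.

676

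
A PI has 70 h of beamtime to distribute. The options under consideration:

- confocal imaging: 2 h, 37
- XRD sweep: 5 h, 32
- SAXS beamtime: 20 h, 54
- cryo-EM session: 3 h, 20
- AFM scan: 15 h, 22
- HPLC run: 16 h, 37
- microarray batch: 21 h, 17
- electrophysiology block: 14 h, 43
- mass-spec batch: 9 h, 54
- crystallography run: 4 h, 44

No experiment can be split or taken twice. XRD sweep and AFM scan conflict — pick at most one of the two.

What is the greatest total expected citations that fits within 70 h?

By expected citations per h: confocal imaging 18.50, crystallography run 11.00, cryo-EM session 6.67, XRD sweep 6.40 lead.
A density-first pass picks confocal imaging + XRD sweep + SAXS beamtime + cryo-EM session + electrophysiology block + mass-spec batch + crystallography run — 284 at 57 h.
Replace cryo-EM session with HPLC run: the trade gains 17 net, giving 301 at 70 h.

301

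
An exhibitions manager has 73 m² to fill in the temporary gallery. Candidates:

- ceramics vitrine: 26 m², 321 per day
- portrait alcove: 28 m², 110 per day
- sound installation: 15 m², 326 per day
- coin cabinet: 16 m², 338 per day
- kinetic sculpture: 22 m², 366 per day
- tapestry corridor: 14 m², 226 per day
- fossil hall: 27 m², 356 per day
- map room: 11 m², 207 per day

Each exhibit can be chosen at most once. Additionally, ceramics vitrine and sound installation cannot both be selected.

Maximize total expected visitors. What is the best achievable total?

Density check — sound installation 21.73, coin cabinet 21.12, map room 18.82 are the best per m².
Greedy by ratio would take sound installation + coin cabinet + kinetic sculpture + map room: 64 m² used, total 1237.
Dropping map room frees 11 m²; slotting in tapestry corridor (14 m²) lifts the total to 1256 at 67 m².
The spare 6 m² is too small for any remaining exhibit, and no feasible exchange beats 1256.

1256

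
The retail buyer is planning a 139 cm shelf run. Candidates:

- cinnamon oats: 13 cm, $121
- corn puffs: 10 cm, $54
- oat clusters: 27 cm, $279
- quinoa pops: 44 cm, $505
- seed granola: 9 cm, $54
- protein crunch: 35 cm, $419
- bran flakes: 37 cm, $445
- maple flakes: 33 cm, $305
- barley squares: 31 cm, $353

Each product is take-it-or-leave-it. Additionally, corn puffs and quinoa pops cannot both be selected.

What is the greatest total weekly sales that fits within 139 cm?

Greedy by ratio would take cinnamon oats + quinoa pops + seed granola + protein crunch + bran flakes: 138 cm used, total 1544.
A better packing is oat clusters + quinoa pops + bran flakes + barley squares: 139 cm, total 1582.
Next best is oat clusters + quinoa pops + protein crunch + barley squares at 1556 (137 cm) — short by 26.

1582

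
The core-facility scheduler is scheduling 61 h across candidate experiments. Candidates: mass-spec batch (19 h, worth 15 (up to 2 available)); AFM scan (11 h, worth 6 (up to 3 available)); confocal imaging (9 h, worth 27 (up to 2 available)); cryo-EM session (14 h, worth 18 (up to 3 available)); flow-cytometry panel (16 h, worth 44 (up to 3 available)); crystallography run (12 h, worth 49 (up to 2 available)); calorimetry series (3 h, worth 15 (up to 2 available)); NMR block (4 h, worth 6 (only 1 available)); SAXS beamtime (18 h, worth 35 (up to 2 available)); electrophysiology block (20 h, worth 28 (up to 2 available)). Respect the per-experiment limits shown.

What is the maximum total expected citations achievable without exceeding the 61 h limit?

Ranking by ratio (expected citations/h): calorimetry series 5.00, crystallography run 4.08, confocal imaging 3.00.
A density-first pass picks 2×confocal imaging + 2×crystallography run + 2×calorimetry series + NMR block — 188 at 52 h.
The 7 h tied up in calorimetry series and NMR block is better spent on flow-cytometry panel — total rises to 211 (61 h).
That's the maximum — no swap from here does better than 211.

211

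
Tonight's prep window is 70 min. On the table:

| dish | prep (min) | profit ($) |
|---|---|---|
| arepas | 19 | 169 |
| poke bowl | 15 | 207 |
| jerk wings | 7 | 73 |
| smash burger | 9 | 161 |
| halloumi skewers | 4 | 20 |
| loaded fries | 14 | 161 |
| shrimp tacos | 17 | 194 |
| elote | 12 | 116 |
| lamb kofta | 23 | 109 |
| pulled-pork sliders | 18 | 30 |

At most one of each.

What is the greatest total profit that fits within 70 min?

839

Ranking by ratio (profit/min): smash burger 17.89, poke bowl 13.80, loaded fries 11.50.
Taking the top-ratio dishes first gives poke bowl + jerk wings + smash burger + halloumi skewers + loaded fries + shrimp tacos for 816 (66 min).
Replace jerk wings and halloumi skewers with elote: the trade gains 23 net, giving 839 at 67 min.
The spare 3 min is too small for any remaining dish, and no exchange beats 839.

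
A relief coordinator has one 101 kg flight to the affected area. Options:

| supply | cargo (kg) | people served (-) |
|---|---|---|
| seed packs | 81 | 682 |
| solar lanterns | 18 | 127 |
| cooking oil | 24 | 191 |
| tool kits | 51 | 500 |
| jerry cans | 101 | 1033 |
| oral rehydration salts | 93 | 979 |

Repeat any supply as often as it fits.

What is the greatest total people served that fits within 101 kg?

The ratio heuristic lands on oral rehydration salts (979) but leaves 8 kg idle.
Replace oral rehydration salts with jerry cans: the trade gains 54 net, giving 1033 at 101 kg.
No other feasible combination exceeds 1033.

1033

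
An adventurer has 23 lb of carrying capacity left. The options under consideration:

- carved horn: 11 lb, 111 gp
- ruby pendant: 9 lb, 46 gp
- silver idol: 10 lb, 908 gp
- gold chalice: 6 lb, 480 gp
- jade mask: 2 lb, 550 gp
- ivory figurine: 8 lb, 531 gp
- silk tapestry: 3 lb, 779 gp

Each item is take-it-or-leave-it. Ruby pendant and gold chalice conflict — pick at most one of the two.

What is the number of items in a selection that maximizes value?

Best achievable value is 2768.
One optimal bundle: silver idol + jade mask + ivory figurine + silk tapestry (23 lb).
Any selection reaching 2768 contains exactly 4 items.

4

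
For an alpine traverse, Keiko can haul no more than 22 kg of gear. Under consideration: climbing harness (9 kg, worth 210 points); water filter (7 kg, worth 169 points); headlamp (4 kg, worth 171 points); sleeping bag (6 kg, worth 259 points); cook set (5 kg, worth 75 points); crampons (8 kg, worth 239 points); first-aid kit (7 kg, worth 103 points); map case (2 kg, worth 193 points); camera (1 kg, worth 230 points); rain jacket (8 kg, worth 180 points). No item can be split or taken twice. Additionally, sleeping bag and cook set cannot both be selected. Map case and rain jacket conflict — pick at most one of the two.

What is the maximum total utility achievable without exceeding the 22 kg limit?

1092

Ranking by ratio (utility/kg): camera 230.00, map case 96.50, sleeping bag 43.17.
Headlamp + sleeping bag + crampons + map case + camera uses 21 of the 22 kg and totals 1092.
No other feasible combination exceeds 1092.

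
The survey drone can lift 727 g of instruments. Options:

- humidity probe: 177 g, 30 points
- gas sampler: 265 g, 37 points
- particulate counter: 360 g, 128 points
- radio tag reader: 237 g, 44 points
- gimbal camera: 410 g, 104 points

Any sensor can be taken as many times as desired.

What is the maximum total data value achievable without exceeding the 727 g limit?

Ranking by ratio (data value/g): particulate counter 0.36, gimbal camera 0.25, radio tag reader 0.19, humidity probe 0.17.
Taking 2×particulate counter: 720 g used, 256 in data value.

256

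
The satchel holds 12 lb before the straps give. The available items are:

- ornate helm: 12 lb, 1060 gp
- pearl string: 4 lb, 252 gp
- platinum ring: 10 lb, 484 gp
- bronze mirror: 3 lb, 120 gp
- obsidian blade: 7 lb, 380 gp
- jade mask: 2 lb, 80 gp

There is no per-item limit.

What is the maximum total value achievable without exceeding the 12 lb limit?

1060

Ornate helm uses 12 of the 12 lb and totals 1060.
That's the maximum — no swap from here does better than 1060.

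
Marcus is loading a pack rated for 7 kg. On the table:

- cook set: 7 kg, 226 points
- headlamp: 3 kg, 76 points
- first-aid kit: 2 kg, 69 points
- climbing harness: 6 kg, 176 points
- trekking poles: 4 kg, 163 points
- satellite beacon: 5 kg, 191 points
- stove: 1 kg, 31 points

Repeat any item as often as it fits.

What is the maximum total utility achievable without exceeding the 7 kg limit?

263

The ratio ordering already packs tightly: first-aid kit + trekking poles + stove, 7 kg, 263.
That's the maximum — no swap from here does better than 263.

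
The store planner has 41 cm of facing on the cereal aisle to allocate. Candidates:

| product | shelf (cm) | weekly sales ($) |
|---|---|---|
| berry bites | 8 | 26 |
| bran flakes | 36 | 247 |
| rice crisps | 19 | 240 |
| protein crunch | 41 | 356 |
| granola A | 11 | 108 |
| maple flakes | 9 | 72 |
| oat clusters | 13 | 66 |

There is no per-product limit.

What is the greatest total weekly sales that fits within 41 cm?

480

Ranking by ratio (weekly sales/cm): rice crisps 12.63, granola A 9.82, protein crunch 8.68, maple flakes 8.00.
The ratio ordering already packs tightly: 2×rice crisps, 38 cm, 480.
Every other selection either busts 41 cm or fails to beat 480.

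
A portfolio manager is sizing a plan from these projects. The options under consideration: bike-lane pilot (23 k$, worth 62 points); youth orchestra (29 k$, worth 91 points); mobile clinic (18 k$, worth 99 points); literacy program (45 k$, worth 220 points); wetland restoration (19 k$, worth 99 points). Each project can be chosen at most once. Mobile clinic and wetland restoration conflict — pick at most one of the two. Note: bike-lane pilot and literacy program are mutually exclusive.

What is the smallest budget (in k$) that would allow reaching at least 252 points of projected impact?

63

Minimise k$ subject to total projected impact ≥ 252.
mobile clinic + literacy program reaches 319 using 63 k$.
No combination under 63 k$ hits 252.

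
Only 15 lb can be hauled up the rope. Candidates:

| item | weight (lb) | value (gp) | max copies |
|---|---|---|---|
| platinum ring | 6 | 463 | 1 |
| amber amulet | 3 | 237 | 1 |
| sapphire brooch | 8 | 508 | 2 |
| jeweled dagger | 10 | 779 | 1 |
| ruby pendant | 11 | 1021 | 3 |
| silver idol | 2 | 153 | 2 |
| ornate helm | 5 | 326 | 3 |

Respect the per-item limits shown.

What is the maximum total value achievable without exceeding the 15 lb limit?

Filling by ratio: amber amulet + ruby pendant for 1258, with 1 lb left unused.
Replace amber amulet with 2×silver idol: the trade gains 69 net, giving 1327 at 15 lb.
No other feasible combination exceeds 1327.

1327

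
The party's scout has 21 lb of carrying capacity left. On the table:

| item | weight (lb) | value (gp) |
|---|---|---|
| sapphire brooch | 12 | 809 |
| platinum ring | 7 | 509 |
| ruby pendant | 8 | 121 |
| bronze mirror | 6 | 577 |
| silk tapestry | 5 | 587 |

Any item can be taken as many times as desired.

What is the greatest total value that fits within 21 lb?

2348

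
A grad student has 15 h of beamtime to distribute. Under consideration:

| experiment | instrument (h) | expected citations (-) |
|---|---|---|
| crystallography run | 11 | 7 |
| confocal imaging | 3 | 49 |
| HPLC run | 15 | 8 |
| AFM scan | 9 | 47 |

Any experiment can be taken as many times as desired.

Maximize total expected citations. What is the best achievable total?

5×confocal imaging uses 15 of the 15 h and totals 245.
Nothing else within 15 h beats 245.

245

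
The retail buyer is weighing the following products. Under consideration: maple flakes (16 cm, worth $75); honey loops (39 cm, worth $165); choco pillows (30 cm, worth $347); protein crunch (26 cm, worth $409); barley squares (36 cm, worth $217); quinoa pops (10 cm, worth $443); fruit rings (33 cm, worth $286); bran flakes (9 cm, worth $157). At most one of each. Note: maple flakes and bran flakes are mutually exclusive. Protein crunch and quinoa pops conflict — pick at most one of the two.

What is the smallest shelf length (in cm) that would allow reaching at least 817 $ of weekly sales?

49

Look for the lowest-shelf combination reaching 817.
Taking choco pillows + quinoa pops + bran flakes gives 947 (≥ 817) for 49 cm.
Below 49 cm the best achievable stays under 817.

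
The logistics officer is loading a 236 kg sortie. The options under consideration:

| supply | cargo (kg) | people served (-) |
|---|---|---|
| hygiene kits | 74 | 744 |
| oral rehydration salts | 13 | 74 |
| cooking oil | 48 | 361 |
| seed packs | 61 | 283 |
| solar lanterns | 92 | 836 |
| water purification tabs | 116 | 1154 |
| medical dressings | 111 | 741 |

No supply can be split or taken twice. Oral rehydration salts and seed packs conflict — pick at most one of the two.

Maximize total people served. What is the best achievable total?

2064

By people served per kg: hygiene kits 10.05, water purification tabs 9.95, solar lanterns 9.09, cooking oil 7.52 lead.
Taking the top-ratio supplies first gives hygiene kits + oral rehydration salts + water purification tabs for 1972 (203 kg).
The 74 kg tied up in hygiene kits is better spent on solar lanterns — total rises to 2064 (221 kg).
The spare 15 kg is too small for any remaining supply, and no feasible exchange beats 2064.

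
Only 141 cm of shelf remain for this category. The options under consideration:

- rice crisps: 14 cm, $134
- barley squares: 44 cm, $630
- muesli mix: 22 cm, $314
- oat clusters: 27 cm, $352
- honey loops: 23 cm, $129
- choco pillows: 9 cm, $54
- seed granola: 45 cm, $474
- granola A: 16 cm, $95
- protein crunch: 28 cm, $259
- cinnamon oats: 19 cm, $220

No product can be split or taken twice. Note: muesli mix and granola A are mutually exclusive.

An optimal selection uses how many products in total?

5

Best achievable weekly sales is 1775.
For example barley squares + muesli mix + oat clusters + protein crunch + cinnamon oats achieves it, using 140 cm.
Every optimal selection uses 5 products.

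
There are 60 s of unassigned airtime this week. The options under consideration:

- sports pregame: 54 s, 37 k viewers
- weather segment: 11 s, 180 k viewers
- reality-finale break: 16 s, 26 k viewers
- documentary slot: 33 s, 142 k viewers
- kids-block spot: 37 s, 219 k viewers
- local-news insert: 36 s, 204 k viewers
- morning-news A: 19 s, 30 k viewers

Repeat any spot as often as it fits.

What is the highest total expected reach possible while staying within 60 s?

Ranking by ratio (expected reach/s): weather segment 16.36, kids-block spot 5.92, local-news insert 5.67.
Best packing: 5×weather segment — 55 s, 900 total.
That's the maximum — no swap from here does better than 900.

900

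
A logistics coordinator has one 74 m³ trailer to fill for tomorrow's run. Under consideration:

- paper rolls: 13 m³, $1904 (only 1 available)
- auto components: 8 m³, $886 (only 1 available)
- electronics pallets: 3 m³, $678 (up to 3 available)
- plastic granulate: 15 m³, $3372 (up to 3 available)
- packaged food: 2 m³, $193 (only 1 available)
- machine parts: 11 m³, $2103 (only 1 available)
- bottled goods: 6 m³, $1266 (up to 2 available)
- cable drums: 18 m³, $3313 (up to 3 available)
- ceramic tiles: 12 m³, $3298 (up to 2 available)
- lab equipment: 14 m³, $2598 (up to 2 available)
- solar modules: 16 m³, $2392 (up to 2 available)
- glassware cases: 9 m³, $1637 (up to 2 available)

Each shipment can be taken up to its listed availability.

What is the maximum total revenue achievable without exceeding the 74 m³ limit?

17583

The ratio heuristic lands on 3×electronics pallets + 2×plastic granulate + packaged food + bottled goods + 2×ceramic tiles (16833) but leaves 3 m³ idle.
Replace 2×electronics pallets and bottled goods with plastic granulate: the trade gains 750 net, giving 17583 at 74 m³.
No other feasible combination exceeds 17583.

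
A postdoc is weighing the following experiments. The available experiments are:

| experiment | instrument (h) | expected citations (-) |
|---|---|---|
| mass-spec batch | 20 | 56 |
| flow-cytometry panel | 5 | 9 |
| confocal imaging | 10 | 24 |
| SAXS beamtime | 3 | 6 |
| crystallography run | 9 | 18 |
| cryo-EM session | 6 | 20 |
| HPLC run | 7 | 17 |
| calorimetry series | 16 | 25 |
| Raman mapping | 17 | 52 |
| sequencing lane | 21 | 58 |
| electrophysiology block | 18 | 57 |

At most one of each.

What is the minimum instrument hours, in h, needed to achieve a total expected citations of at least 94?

31

Minimise h subject to total expected citations ≥ 94.
cryo-EM session + HPLC run + electrophysiology block: 94 expected citations at 31 h.
No combination under 31 h hits 94.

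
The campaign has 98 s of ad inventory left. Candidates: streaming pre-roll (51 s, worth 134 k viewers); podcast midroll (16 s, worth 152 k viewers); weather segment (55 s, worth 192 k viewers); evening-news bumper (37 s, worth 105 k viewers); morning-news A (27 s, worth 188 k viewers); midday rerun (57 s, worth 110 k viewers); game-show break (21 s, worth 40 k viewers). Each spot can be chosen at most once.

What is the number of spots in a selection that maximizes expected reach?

The maximum expected reach within 98 s is 532.
podcast midroll + weather segment + morning-news A hits 532 at 98 s.
Any selection reaching 532 contains exactly 3 spots.

3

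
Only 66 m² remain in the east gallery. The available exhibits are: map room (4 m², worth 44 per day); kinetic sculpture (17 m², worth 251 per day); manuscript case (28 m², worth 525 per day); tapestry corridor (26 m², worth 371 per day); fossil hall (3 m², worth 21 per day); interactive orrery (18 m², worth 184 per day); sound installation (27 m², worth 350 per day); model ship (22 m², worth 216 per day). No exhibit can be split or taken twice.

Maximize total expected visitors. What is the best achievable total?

Taking the top-ratio exhibits first gives map room + kinetic sculpture + manuscript case + fossil hall for 841 (52 m²).
Dropping map room frees 4 m²; slotting in interactive orrery (18 m²) lifts the total to 981 at 66 m².
The closest alternative, map room + manuscript case + tapestry corridor + fossil hall, reaches only 961.

981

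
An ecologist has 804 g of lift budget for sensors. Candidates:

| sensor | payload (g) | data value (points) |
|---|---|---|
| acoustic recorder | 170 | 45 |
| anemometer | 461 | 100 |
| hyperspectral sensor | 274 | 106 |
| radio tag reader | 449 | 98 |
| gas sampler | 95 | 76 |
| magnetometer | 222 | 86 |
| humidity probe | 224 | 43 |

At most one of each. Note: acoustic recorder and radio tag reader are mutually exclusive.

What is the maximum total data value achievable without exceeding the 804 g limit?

313

Best packing: acoustic recorder + hyperspectral sensor + gas sampler + magnetometer — 761 g, 313 total.
Next best is acoustic recorder + hyperspectral sensor + gas sampler + humidity probe at 270 (763 g) — short by 43.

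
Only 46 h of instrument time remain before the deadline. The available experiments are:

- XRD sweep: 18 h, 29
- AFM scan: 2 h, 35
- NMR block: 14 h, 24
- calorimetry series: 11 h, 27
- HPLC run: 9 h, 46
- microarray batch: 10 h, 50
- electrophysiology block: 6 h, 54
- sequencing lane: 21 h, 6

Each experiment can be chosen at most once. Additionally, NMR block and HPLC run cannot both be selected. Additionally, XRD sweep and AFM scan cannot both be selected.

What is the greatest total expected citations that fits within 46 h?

212

The ratio ordering already packs tightly: AFM scan + calorimetry series + HPLC run + microarray batch + electrophysiology block, 38 h, 212.
The closest alternative, AFM scan + NMR block + calorimetry series + microarray batch + electrophysiology block, reaches only 190.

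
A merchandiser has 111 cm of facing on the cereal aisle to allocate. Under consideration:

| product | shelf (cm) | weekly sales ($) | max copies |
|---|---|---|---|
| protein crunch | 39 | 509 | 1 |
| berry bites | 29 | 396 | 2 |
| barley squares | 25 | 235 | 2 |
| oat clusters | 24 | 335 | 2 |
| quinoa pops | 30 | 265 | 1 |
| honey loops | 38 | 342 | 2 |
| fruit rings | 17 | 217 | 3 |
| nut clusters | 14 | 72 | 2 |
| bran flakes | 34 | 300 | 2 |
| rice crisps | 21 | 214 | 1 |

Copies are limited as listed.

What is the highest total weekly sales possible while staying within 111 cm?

1500

A density-first pass picks 2×berry bites + 2×oat clusters — 1462 at 106 cm.
The 29 cm tied up in berry bites is better spent on 2×fruit rings — total rises to 1500 (111 cm).
Every other selection either busts 111 cm or exceeds an availability limit or fails to beat 1500.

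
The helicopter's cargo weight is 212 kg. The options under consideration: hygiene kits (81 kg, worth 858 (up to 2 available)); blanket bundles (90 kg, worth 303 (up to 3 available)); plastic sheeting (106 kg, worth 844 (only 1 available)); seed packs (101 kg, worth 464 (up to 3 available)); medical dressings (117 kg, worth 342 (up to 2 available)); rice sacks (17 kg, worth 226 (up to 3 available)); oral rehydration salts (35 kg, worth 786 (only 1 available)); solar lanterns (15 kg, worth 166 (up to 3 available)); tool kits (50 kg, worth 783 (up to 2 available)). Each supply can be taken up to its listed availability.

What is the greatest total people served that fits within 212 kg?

Ranking by ratio (people served/kg): oral rehydration salts 22.46, tool kits 15.66, rice sacks 13.29.
The ratio ordering already packs tightly: 3×rice sacks + oral rehydration salts + solar lanterns + 2×tool kits, 201 kg, 3196.

3196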